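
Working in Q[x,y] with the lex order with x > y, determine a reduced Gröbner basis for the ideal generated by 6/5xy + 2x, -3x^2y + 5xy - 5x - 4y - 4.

Buchberger's algorithm terminates because the ascending chain of leading-term ideals stabilizes.

f_1 = 6/5xy + 2x, LT = xy.
f_2 = -3x^2y + 5xy - 5x - 4y - 4, LT = x^2y.

S(f_1,f_2): lcm = x^2y. S = 5/3x^2 + 5/3xy - 5/3x - 4/3y - 4/3.
  reduce S modulo (f_1, f_2):
  remainder 5/3x^2 - 40/9x - 4/3y - 4/3 ≠ 0; add g_3 = 5/3x^2 - 40/9x - 4/3y - 4/3 to the basis.

S(f_1,g_3): lcm = x^2y. S = 5/3x^2 + 8/3xy + 4/5y^2 + 4/5y.
  reduce S modulo (f_1, f_2, g_3):
  remainder 4/5y^2 + 32/15y + 4/3 ≠ 0; add g_4 = 4/5y^2 + 32/15y + 4/3 to the basis.

The other S-polynomials (S(f_2,g_3), S(f_1,g_4), S(f_2,g_4), S(g_3,g_4)) all reduce to 0 modulo the current basis, so we have a Gröbner basis.
Inter-reduce: drop elements whose leading term is divisible by another's, tail-reduce, and make monic.

G = {x^2 - 8/3x - 4/5y - 4/5, xy + 5/3x, y^2 + 8/3y + 5/3}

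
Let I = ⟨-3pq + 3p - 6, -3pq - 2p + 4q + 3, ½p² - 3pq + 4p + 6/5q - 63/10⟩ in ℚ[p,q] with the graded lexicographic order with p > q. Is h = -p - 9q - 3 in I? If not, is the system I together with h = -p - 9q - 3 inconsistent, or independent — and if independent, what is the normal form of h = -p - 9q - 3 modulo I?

First compute the reduced Gröbner basis of I by Buchberger's algorithm.
f_1 = -3pq + 3p - 6, LT = pq.
f_2 = -3pq - 2p + 4q + 3, LT = pq.
f_3 = ½p² - 3pq + 4p + 6/5q - 63/10, LT = p².

S(f_1,f_2): lcm = pq. S = -5/3p + 4/3q + 3.
  leading term p: no divisor's leading term divides it; move -5/3p to the remainder.
  leading term q: no divisor's leading term divides it; move 4/3q to the remainder.
  leading term 1: no divisor's leading term divides it; move 3 to the remainder.
  remainder -5/3p + 4/3q + 3 ≠ 0; add k_4 = -5/3p + 4/3q + 3 to the basis.

S(f_1,f_3): lcm = p²q. S = 6pq² - p² - 8pq - 12/5q² + 2p + 63/5q.
  leading term pq²: subtract (-2q)·f_1 from 6pq² - p² - 8pq - 12/5q² + 2p + 63/5q → -p² - 2pq - 12/5q² + 2p + ⅗q
  leading term p²: subtract (-2)·f_3 from -p² - 2pq - 12/5q² + 2p + ⅗q → -8pq - 12/5q² + 10p + 3q - 63/5
  leading term pq: subtract (8/3)·f_1 from -8pq - 12/5q² + 10p + 3q - 63/5 → -12/5q² + 2p + 3q + 17/5
  leading term q²: no divisor's leading term divides it; move -12/5q² to the remainder.
  leading term p: subtract (-6/5)·k_4 from 2p + 3q + 17/5 → 23/5q + 7
  leading term q: no divisor's leading term divides it; move 23/5q to the remainder.
  leading term 1: no divisor's leading term divides it; move 7 to the remainder.
  remainder -12/5q² + 23/5q + 7 ≠ 0; add k_5 = -12/5q² + 23/5q + 7 to the basis.

S(f_2,f_3): lcm = p²q. S = 6pq² + ⅔p² - 28/3pq - 12/5q² - p + 63/5q.
  leading term pq²: subtract (-2q)·f_1 from 6pq² + ⅔p² - 28/3pq - 12/5q² - p + 63/5q → ⅔p² - 10/3pq - 12/5q² - p + ⅗q
  leading term p²: subtract (4/3)·f_3 from ⅔p² - 10/3pq - 12/5q² - p + ⅗q → ⅔pq - 12/5q² - 19/3p - q + 42/5
  leading term pq: subtract (-2/9)·f_1 from ⅔pq - 12/5q² - 19/3p - q + 42/5 → -12/5q² - 17/3p - q + 106/15
  leading term q²: subtract (1)·k_5 from -12/5q² - 17/3p - q + 106/15 → -17/3p - 28/5q + 1/15
  leading term p: subtract (17/5)·k_4 from -17/3p - 28/5q + 1/15 → -152/15q - 152/15
  leading term q: no divisor's leading term divides it; move -152/15q to the remainder.
  leading term 1: no divisor's leading term divides it; move -152/15 to the remainder.
  remainder -152/15q - 152/15 ≠ 0; add k_6 = -152/15q - 152/15 to the basis.

The other S-polynomials (S(f_1,k_4), S(f_2,k_4), S(f_3,k_4), S(f_1,k_5), S(f_2,k_5), S(f_3,k_5), S(k_4,k_5), S(f_1,k_6), S(f_2,k_6), S(f_3,k_6), S(k_4,k_6), S(k_5,k_6)) all reduce to 0 modulo the current basis, so we have a Gröbner basis.
Inter-reduce: drop elements whose leading term is divisible by another's, tail-reduce, and make monic.
Reduced Gröbner basis: {p - 1, q + 1}.
Label its elements g_1 = p - 1, g_2 = q + 1.

Reduce h = -p - 9q - 3 modulo G:
  leading term p: subtract (-1)·g_1 from -p - 9q - 3 → -9q - 4
  leading term q: subtract (-9)·g_2 from -9q - 4 → 5
  leading term 1: no divisor's leading term divides it; move 5 to the remainder.
  normal form = 5.
The normal form is nonzero, so h ∉ I. Since h minus its normal form lies in I, I + (h) = I + (r) where r = 5; decide whether this ideal is the whole ring.
Here r = 5 is a nonzero constant, hence a unit: 1 ∈ I + (h), the Gröbner basis of I + (h) is {1}, and the enlarged system has no common solution — adjoining h is inconsistent.

Adjoining -p - 9q - 3 makes the ideal the whole ring: the system is inconsistent.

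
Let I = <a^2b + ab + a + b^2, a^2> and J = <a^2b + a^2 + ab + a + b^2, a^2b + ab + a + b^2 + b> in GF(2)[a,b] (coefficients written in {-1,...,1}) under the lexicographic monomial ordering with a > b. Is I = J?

No, the ideals differ.

Equality of ideals is decidable: compute both reduced Gröbner bases (unique for the ordering) and check whether they agree.
Buchberger on the first generating set:
f_1 = a^2b + ab + a + b^2, LT = a^2b.
f_2 = a^2, LT = a^2.

S(f_1,f_2): lcm = a^2b. S = ab + a + b^2.
  reduce S modulo (f_1, f_2):
  remainder ab + a + b^2 ≠ 0; add g_3 = ab + a + b^2 to the basis.

S(f_1,g_3): lcm = a^2b. S = a^2 + ab^2 + ab + a + b^2.
  reduce S modulo (f_1, f_2, g_3):
  remainder a + b^3 + b^2 ≠ 0; add g_4 = a + b^3 + b^2 to the basis.

S(f_1,g_4): lcm = a^2b. S = ab^4 + ab^3 + ab + a + b^2.
  reduce S modulo (f_1, f_2, g_3, g_4):
  remainder b^5 ≠ 0; add g_5 = b^5 to the basis.

S(f_2,g_4): lcm = a^2. S = ab^3 + ab^2.
  reduce S modulo (f_1, f_2, g_3, g_4, g_5):
  remainder b^4 ≠ 0; add g_6 = b^4 to the basis.

The other S-polynomials (S(f_2,g_3), S(g_3,g_4), S(f_1,g_5), S(f_2,g_5), S(g_3,g_5), S(g_4,g_5), S(f_1,g_6), S(f_2,g_6), S(g_3,g_6), S(g_4,g_6), S(g_5,g_6)) all reduce to 0 modulo the current basis, so we have a Gröbner basis.
Inter-reduce: drop elements whose leading term is divisible by another's, tail-reduce, and make monic.
Reduced Gröbner basis: {a + b^3 + b^2, b^4}.

Buchberger on the second generating set:
h_1 = a^2b + a^2 + ab + a + b^2, LT = a^2b.
h_2 = a^2b + ab + a + b^2 + b, LT = a^2b.

S(h_1,h_2): lcm = a^2b. S = a^2 + b.
  reduce S modulo (h_1, h_2):
  remainder a^2 + b ≠ 0; add k_3 = a^2 + b to the basis.

S(h_1,k_3): lcm = a^2b. S = a^2 + ab + a.
  reduce S modulo (h_1, h_2, k_3):
  remainder ab + a + b ≠ 0; add k_4 = ab + a + b to the basis.

S(h_1,k_4): lcm = a^2b. S = a + b^2.
  reduce S modulo (h_1, h_2, k_3, k_4):
  remainder a + b^2 ≠ 0; add k_5 = a + b^2 to the basis.

S(h_1,k_5): lcm = a^2b. S = a^2 + ab^3 + ab + a + b^2.
  reduce S modulo (h_1, h_2, k_3, k_4, k_5):
  remainder b^3 + b^2 + b ≠ 0; add k_6 = b^3 + b^2 + b to the basis.

The other S-polynomials (S(h_2,k_3), S(h_2,k_4), S(k_3,k_4), S(h_2,k_5), S(k_3,k_5), S(k_4,k_5), S(h_1,k_6), S(h_2,k_6), S(k_3,k_6), S(k_4,k_6), S(k_5,k_6)) all reduce to 0 modulo the current basis, so we have a Gröbner basis.
Inter-reduce: drop elements whose leading term is divisible by another's, tail-reduce, and make monic.
Reduced Gröbner basis: {a + b^2, b^3 + b^2 + b}.

These differ, so the ideals are not equal.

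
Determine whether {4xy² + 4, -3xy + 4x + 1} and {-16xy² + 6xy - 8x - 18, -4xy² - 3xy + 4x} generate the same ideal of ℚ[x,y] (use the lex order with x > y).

No, the ideals differ.

For a fixed monomial order, each ideal has a unique reduced Gröbner basis; comparing bases decides equality.
Buchberger on the first generating set:
f_1 = 4xy² + 4, LT = xy².
f_2 = -3xy + 4x + 1, LT = xy.

S(f_1,f_2): lcm = xy². S = 4/3xy + ⅓y + 1.
  leading term xy: subtract (-4/9)·f_2 from 4/3xy + ⅓y + 1 → 16/9x + ⅓y + 13/9
  leading term x: no divisor's leading term divides it; move 16/9x to the remainder.
  leading term y: no divisor's leading term divides it; move ⅓y to the remainder.
  leading term 1: no divisor's leading term divides it; move 13/9 to the remainder.
  remainder 16/9x + ⅓y + 13/9 ≠ 0; add g_3 = 16/9x + ⅓y + 13/9 to the basis.

S(f_1,g_3): lcm = xy². S = -3/16y³ - 13/16y² + 1.
  leading term y³: no divisor's leading term divides it; move -3/16y³ to the remainder.
  leading term y²: no divisor's leading term divides it; move -13/16y² to the remainder.
  leading term 1: no divisor's leading term divides it; move 1 to the remainder.
  remainder -3/16y³ - 13/16y² + 1 ≠ 0; add g_4 = -3/16y³ - 13/16y² + 1 to the basis.

S(f_2,g_3): lcm = xy. S = -4/3x - 3/16y² - 13/16y - ⅓.
  leading term x: subtract (-¾)·g_3 from -4/3x - 3/16y² - 13/16y - ⅓ → -3/16y² - 9/16y + ¾
  leading term y²: no divisor's leading term divides it; move -3/16y² to the remainder.
  leading term y: no divisor's leading term divides it; move -9/16y to the remainder.
  leading term 1: no divisor's leading term divides it; move ¾ to the remainder.
  remainder -3/16y² - 9/16y + ¾ ≠ 0; add g_5 = -3/16y² - 9/16y + ¾ to the basis.

S(f_1,g_4): lcm = xy³. S = -13/3xy² + 16/3x + y.
  leading term xy²: subtract (-13/12)·f_1 from -13/3xy² + 16/3x + y → 16/3x + y + 13/3
  leading term x: subtract (3)·g_3 from 16/3x + y + 13/3 → 0
  remainder 0.

S(f_2,g_4): lcm = xy³. S = -17/3xy² + 16/3x - ⅓y².
  leading term xy²: subtract (-17/12)·f_1 from -17/3xy² + 16/3x - ⅓y² → 16/3x - ⅓y² + 17/3
  leading term x: subtract (3)·g_3 from 16/3x - ⅓y² + 17/3 → -⅓y² - y + 4/3
  leading term y²: subtract (16/9)·g_5 from -⅓y² - y + 4/3 → 0
  remainder 0.

S(g_3,g_4): leading monomials are coprime, so the S-polynomial reduces to 0 (Buchberger's first criterion).
S(f_1,g_5): lcm = xy². S = -3xy + 4x + 1.
  leading term xy: subtract (1)·f_2 from -3xy + 4x + 1 → 0
  remainder 0.

S(f_2,g_5): lcm = xy². S = -13/3xy + 4x - ⅓y.
  leading term xy: subtract (13/9)·f_2 from -13/3xy + 4x - ⅓y → -16/9x - ⅓y - 13/9
  leading term x: subtract (-1)·g_3 from -16/9x - ⅓y - 13/9 → 0
  remainder 0.

S(g_3,g_5): leading monomials are coprime, so the S-polynomial reduces to 0 (Buchberger's first criterion).
S(g_4,g_5): lcm = y³. S = 4/3y² + 4y - 16/3.
  leading term y²: subtract (-64/9)·g_5 from 4/3y² + 4y - 16/3 → 0
  remainder 0.

Every S-polynomial of the final basis reduces to 0, so we have a Gröbner basis.
Inter-reduce: drop elements whose leading term is divisible by another's, tail-reduce, and make monic.
Reduced Gröbner basis: {x + 3/16y + 13/16, y² + 3y - 4}.

Buchberger on the second generating set:
h_1 = -16xy² + 6xy - 8x - 18, LT = xy².
h_2 = -4xy² - 3xy + 4x, LT = xy².

S(h_1,h_2): lcm = xy². S = -9/8xy + 3/2x + 9/8.
  leading term xy: no divisor's leading term divides it; move -9/8xy to the remainder.
  leading term x: no divisor's leading term divides it; move 3/2x to the remainder.
  leading term 1: no divisor's leading term divides it; move 9/8 to the remainder.
  remainder -9/8xy + 3/2x + 9/8 ≠ 0; add k_3 = -9/8xy + 3/2x + 9/8 to the basis.

S(h_1,k_3): lcm = xy². S = 23/24xy + ½x + y + 9/8.
  leading term xy: subtract (-23/27)·k_3 from 23/24xy + ½x + y + 9/8 → 16/9x + y + 25/12
  leading term x: no divisor's leading term divides it; move 16/9x to the remainder.
  leading term y: no divisor's leading term divides it; move y to the remainder.
  leading term 1: no divisor's leading term divides it; move 25/12 to the remainder.
  remainder 16/9x + y + 25/12 ≠ 0; add k_4 = 16/9x + y + 25/12 to the basis.

S(h_2,k_3): lcm = xy². S = 25/12xy - x + y.
  leading term xy: subtract (-50/27)·k_3 from 25/12xy - x + y → 16/9x + y + 25/12
  leading term x: subtract (1)·k_4 from 16/9x + y + 25/12 → 0
  remainder 0.

S(h_1,k_4): lcm = xy². S = -⅜xy + ½x - 9/16y³ - 75/64y² + 9/8.
  leading term xy: subtract (⅓)·k_3 from -⅜xy + ½x - 9/16y³ - 75/64y² + 9/8 → -9/16y³ - 75/64y² + ¾
  leading term y³: no divisor's leading term divides it; move -9/16y³ to the remainder.
  leading term y²: no divisor's leading term divides it; move -75/64y² to the remainder.
  leading term 1: no divisor's leading term divides it; move ¾ to the remainder.
  remainder -9/16y³ - 75/64y² + ¾ ≠ 0; add k_5 = -9/16y³ - 75/64y² + ¾ to the basis.

S(h_2,k_4): lcm = xy². S = ¾xy - x - 9/16y³ - 75/64y².
  leading term xy: subtract (-⅔)·k_3 from ¾xy - x - 9/16y³ - 75/64y² → -9/16y³ - 75/64y² + ¾
  leading term y³: subtract (1)·k_5 from -9/16y³ - 75/64y² + ¾ → 0
  remainder 0.

S(k_3,k_4): lcm = xy. S = -4/3x - 9/16y² - 75/64y - 1.
  leading term x: subtract (-¾)·k_4 from -4/3x - 9/16y² - 75/64y - 1 → -9/16y² - 27/64y + 9/16
  leading term y²: no divisor's leading term divides it; move -9/16y² to the remainder.
  leading term y: no divisor's leading term divides it; move -27/64y to the remainder.
  leading term 1: no divisor's leading term divides it; move 9/16 to the remainder.
  remainder -9/16y² - 27/64y + 9/16 ≠ 0; add k_6 = -9/16y² - 27/64y + 9/16 to the basis.

S(h_1,k_5): lcm = xy³. S = -59/24xy² + ½xy + 4/3x + 9/8y.
  leading term xy²: subtract (59/384)·h_1 from -59/24xy² + ½xy + 4/3x + 9/8y → -27/64xy + 41/16x + 9/8y + 177/64
  leading term xy: subtract (⅜)·k_3 from -27/64xy + 41/16x + 9/8y + 177/64 → 2x + 9/8y + 75/32
  leading term x: subtract (9/8)·k_4 from 2x + 9/8y + 75/32 → 0
  remainder 0.

S(h_2,k_5): lcm = xy³. S = -4/3xy² - xy + 4/3x.
  leading term xy²: subtract (1/12)·h_1 from -4/3xy² - xy + 4/3x → -3/2xy + 2x + 3/2
  leading term xy: subtract (4/3)·k_3 from -3/2xy + 2x + 3/2 → 0
  remainder 0.

S(k_3,k_5): lcm = xy³. S = -41/12xy² + 4/3x - y².
  leading term xy²: subtract (41/192)·h_1 from -41/12xy² + 4/3x - y² → -41/32xy + 73/24x - y² + 123/32
  leading term xy: subtract (41/36)·k_3 from -41/32xy + 73/24x - y² + 123/32 → 4/3x - y² + 41/16
  leading term x: subtract (¾)·k_4 from 4/3x - y² + 41/16 → -y² - ¾y + 1
  leading term y²: subtract (16/9)·k_6 from -y² - ¾y + 1 → 0
  remainder 0.

S(k_4,k_5): leading monomials are coprime, so the S-polynomial reduces to 0 (Buchberger's first criterion).
S(h_1,k_6): lcm = xy². S = -9/8xy + 3/2x + 9/8.
  leading term xy: subtract (1)·k_3 from -9/8xy + 3/2x + 9/8 → 0
  remainder 0.

S(h_2,k_6): lcm = xy². S = 0.
  remainder 0.

S(k_3,k_6): lcm = xy². S = -25/12xy + x - y.
  leading term xy: subtract (50/27)·k_3 from -25/12xy + x - y → -16/9x - y - 25/12
  leading term x: subtract (-1)·k_4 from -16/9x - y - 25/12 → 0
  remainder 0.

S(k_4,k_6): leading monomials are coprime, so the S-polynomial reduces to 0 (Buchberger's first criterion).
S(k_5,k_6): lcm = y³. S = 4/3y² + y - 4/3.
  leading term y²: subtract (-64/27)·k_6 from 4/3y² + y - 4/3 → 0
  remainder 0.

Every S-polynomial of the final basis reduces to 0, so we have a Gröbner basis.
Inter-reduce: drop elements whose leading term is divisible by another's, tail-reduce, and make monic.
Reduced Gröbner basis: {x + 9/16y + 75/64, y² + ¾y - 1}.

These differ, so the ideals are not equal.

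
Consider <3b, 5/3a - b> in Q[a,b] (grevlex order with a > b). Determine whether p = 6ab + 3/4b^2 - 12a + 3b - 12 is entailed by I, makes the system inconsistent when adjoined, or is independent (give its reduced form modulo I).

Adjoining 6ab + 3/4b^2 - 12a + 3b - 12 makes the ideal the whole ring: the system is inconsistent.

First compute the reduced Gröbner basis of I by Buchberger's algorithm.
f_1 = 3b, LT = b.
f_2 = 5/3a - b, LT = a.

The S-polynomials (S(f_1,f_2)) all reduce to 0 modulo the current basis, so we have a Gröbner basis.
Inter-reduce: drop elements whose leading term is divisible by another's, tail-reduce, and make monic.
Reduced Gröbner basis: {a, b}.
Label its elements g_1 = a, g_2 = b.

Reduce p = 6ab + 3/4b^2 - 12a + 3b - 12 modulo G:
  leading term ab: subtract (6b)·g_1 from 6ab + 3/4b^2 - 12a + 3b - 12 → 3/4b^2 - 12a + 3b - 12
  leading term b^2: subtract (3/4b)·g_2 from 3/4b^2 - 12a + 3b - 12 → -12a + 3b - 12
  leading term a: subtract (-12)·g_1 from -12a + 3b - 12 → 3b - 12
  leading term b: subtract (3)·g_2 from 3b - 12 → -12
  leading term 1: no divisor's leading term divides it; move -12 to the remainder.
  normal form = -12.
The normal form is nonzero, so p ∉ I. Since p minus its normal form lies in I, I + (p) = I + (r) where r = -12; decide whether this ideal is the whole ring.
Here r = -12 is a nonzero constant, hence a unit: 1 ∈ I + (p), the Gröbner basis of I + (p) is {1}, and the enlarged system has no common solution — adjoining p is inconsistent.

Ideal membership is decidable via reduction modulo a Gröbner basis.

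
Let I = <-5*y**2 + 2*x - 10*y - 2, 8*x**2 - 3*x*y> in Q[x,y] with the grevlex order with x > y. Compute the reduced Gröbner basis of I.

G = {x**2 - 3/8*x*y, y**2 - 2/5*x + 2*y + 2/5}

f_1 = -5*y**2 + 2*x - 10*y - 2, LT = y**2.
f_2 = 8*x**2 - 3*x*y, LT = x**2.

The S-polynomials (S(f_1,f_2)) all reduce to 0 modulo the current basis, so we have a Gröbner basis.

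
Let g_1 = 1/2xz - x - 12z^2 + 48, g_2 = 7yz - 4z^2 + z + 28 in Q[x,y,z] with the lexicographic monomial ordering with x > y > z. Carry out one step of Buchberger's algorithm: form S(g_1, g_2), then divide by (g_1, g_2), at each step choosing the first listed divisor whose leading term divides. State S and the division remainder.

lcm(LM(g_1), LM(g_2)) = xyz.
S = (lcm/LT(g_1))·g_1 − (lcm/LT(g_2))·g_2 = -2xy + 4/7xz^2 - 1/7xz - 4x - 24yz^2 + 96y.
Reduce S modulo (g_1, g_2) in that order:
  leading term xy: no divisor's leading term divides it; move -2xy to the remainder.
  leading term xz^2: subtract (8/7z)·g_1 from 4/7xz^2 - 1/7xz - 4x - 24yz^2 + 96y → xz - 4x - 24yz^2 + 96y + 96/7z^3 - 384/7z
  leading term xz: subtract (2)·g_1 from xz - 4x - 24yz^2 + 96y + 96/7z^3 - 384/7z → -2x - 24yz^2 + 96y + 96/7z^3 + 24z^2 - 384/7z - 96
  leading term x: no divisor's leading term divides it; move -2x to the remainder.
  leading term yz^2: subtract (-24/7z)·g_2 from -24yz^2 + 96y + 96/7z^3 + 24z^2 - 384/7z - 96 → 96y + 192/7z^2 + 288/7z - 96
  leading term y: no divisor's leading term divides it; move 96y to the remainder.
  leading term z^2: no divisor's leading term divides it; move 192/7z^2 to the remainder.
  leading term z: no divisor's leading term divides it; move 288/7z to the remainder.
  leading term 1: no divisor's leading term divides it; move -96 to the remainder.
The remainder -2xy - 2x + 96y + 192/7z^2 + 288/7z - 96 is nonzero, so it would be added as the next basis element.
This is the inner loop of Buchberger's algorithm — each nonzero remainder becomes a new basis element.

S(g_1, g_2) = -2xy + 4/7xz^2 - 1/7xz - 4x - 24yz^2 + 96y; remainder on division = -2xy - 2x + 96y + 192/7z^2 + 288/7z - 96.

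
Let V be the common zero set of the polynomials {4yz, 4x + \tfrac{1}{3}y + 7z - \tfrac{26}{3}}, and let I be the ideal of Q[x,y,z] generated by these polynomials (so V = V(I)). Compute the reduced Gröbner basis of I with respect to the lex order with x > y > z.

The reduced Gröbner basis is the canonical form of the ideal for this ordering.

f_1 = 4yz, LT = yz.
f_2 = 4x + \tfrac{1}{3}y + 7z - \tfrac{26}{3}, LT = x.

The S-polynomials (S(f_1,f_2)) all reduce to 0 modulo the current basis, so we have a Gröbner basis.

G = {x + \tfrac{1}{12}y + \tfrac{7}{4}z - \tfrac{13}{6}, yz}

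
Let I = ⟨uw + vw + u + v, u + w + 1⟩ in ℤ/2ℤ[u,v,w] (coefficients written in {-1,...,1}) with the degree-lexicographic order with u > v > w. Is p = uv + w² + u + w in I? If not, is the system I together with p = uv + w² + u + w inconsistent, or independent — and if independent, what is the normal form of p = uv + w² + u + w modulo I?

First compute the reduced Gröbner basis of I by Buchberger's algorithm.
f_1 = uw + vw + u + v, LT = uw.
f_2 = u + w + 1, LT = u.

S(f_1,f_2): lcm = uw. S = vw + w² + u + v + w.
  reduce S modulo (f_1, f_2):
  remainder vw + w² + v + 1 ≠ 0; add h_3 = vw + w² + v + 1 to the basis.

The other S-polynomials (S(f_1,h_3), S(f_2,h_3)) all reduce to 0 modulo the current basis, so we have a Gröbner basis.
Inter-reduce: drop elements whose leading term is divisible by another's, tail-reduce, and make monic.
Reduced Gröbner basis: {vw + w² + v + 1, u + w + 1}.
Label its elements g_1 = vw + w² + v + 1, g_2 = u + w + 1.

Reduce p = uv + w² + u + w modulo G:
  leading term uv: subtract (v)·g_2 from uv + w² + u + w → vw + w² + u + v + w
  leading term vw: subtract (1)·g_1 from vw + w² + u + v + w → u + w + 1
  leading term u: subtract (1)·g_2 from u + w + 1 → 0
  normal form = 0.
Since the normal form is 0, p ∈ I.

Ideal membership is decidable via reduction modulo a Gröbner basis.

uv + w² + u + w lies in I (it reduces to 0).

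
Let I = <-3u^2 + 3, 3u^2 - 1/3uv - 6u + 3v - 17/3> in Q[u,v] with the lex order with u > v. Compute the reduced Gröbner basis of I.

G = {u - 8/17v + 9/17, v^2 - 9/4v - 13/4}

Buchberger's algorithm terminates because the ascending chain of leading-term ideals stabilizes.

f_1 = -3u^2 + 3, LT = u^2.
f_2 = 3u^2 - 1/3uv - 6u + 3v - 17/3, LT = u^2.

S(f_1,f_2): lcm = u^2. S = 1/9uv + 2u - v + 8/9.
  leading term uv: no divisor's leading term divides it; move 1/9uv to the remainder.
  leading term u: no divisor's leading term divides it; move 2u to the remainder.
  leading term v: no divisor's leading term divides it; move -v to the remainder.
  leading term 1: no divisor's leading term divides it; move 8/9 to the remainder.
  remainder 1/9uv + 2u - v + 8/9 ≠ 0; add g_3 = 1/9uv + 2u - v + 8/9 to the basis.

S(f_1,g_3): lcm = u^2v. S = -18u^2 + 9uv - 8u - v.
  leading term u^2: subtract (6)·f_1 from -18u^2 + 9uv - 8u - v → 9uv - 8u - v - 18
  leading term uv: subtract (81)·g_3 from 9uv - 8u - v - 18 → -170u + 80v - 90
  leading term u: no divisor's leading term divides it; move -170u to the remainder.
  leading term v: no divisor's leading term divides it; move 80v to the remainder.
  leading term 1: no divisor's leading term divides it; move -90 to the remainder.
  remainder -170u + 80v - 90 ≠ 0; add g_4 = -170u + 80v - 90 to the basis.

S(g_3,g_4): lcm = uv. S = 18u + 8/17v^2 - 162/17v + 8.
  leading term u: subtract (-9/85)·g_4 from 18u + 8/17v^2 - 162/17v + 8 → 8/17v^2 - 18/17v - 26/17
  leading term v^2: no divisor's leading term divides it; move 8/17v^2 to the remainder.
  leading term v: no divisor's leading term divides it; move -18/17v to the remainder.
  leading term 1: no divisor's leading term divides it; move -26/17 to the remainder.
  remainder 8/17v^2 - 18/17v - 26/17 ≠ 0; add g_5 = 8/17v^2 - 18/17v - 26/17 to the basis.

The other S-polynomials (S(f_2,g_3), S(f_1,g_4), S(f_2,g_4), S(f_1,g_5), S(f_2,g_5), S(g_3,g_5), S(g_4,g_5)) all reduce to 0 modulo the current basis, so we have a Gröbner basis.
Inter-reduce: drop elements whose leading term is divisible by another's, tail-reduce, and make monic.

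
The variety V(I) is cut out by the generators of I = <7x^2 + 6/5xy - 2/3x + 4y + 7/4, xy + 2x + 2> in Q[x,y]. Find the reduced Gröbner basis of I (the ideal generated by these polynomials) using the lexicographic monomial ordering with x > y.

f_1 = 7x^2 + 6/5xy - 2/3x + 4y + 7/4, LT = x^2.
f_2 = xy + 2x + 2, LT = xy.

S(f_1,f_2): lcm = x^2y. S = -2x^2 + 6/35xy^2 - 2/21xy - 2x + 4/7y^2 + 1/4y.
  leading term x^2: subtract (-2/7)·f_1 from -2x^2 + 6/35xy^2 - 2/21xy - 2x + 4/7y^2 + 1/4y → 6/35xy^2 + 26/105xy - 46/21x + 4/7y^2 + 39/28y + 1/2
  leading term xy^2: subtract (6/35y)·f_2 from 6/35xy^2 + 26/105xy - 46/21x + 4/7y^2 + 39/28y + 1/2 → -2/21xy - 46/21x + 4/7y^2 + 21/20y + 1/2
  leading term xy: subtract (-2/21)·f_2 from -2/21xy - 46/21x + 4/7y^2 + 21/20y + 1/2 → -2x + 4/7y^2 + 21/20y + 29/42
  leading term x: no divisor's leading term divides it; move -2x to the remainder.
  leading term y^2: no divisor's leading term divides it; move 4/7y^2 to the remainder.
  leading term y: no divisor's leading term divides it; move 21/20y to the remainder.
  leading term 1: no divisor's leading term divides it; move 29/42 to the remainder.
  remainder -2x + 4/7y^2 + 21/20y + 29/42 ≠ 0; add g_3 = -2x + 4/7y^2 + 21/20y + 29/42 to the basis.

S(f_2,g_3): lcm = xy. S = 2x + 2/7y^3 + 21/40y^2 + 29/84y + 2.
  leading term x: subtract (-1)·g_3 from 2x + 2/7y^3 + 21/40y^2 + 29/84y + 2 → 2/7y^3 + 307/280y^2 + 293/210y + 113/42
  leading term y^3: no divisor's leading term divides it; move 2/7y^3 to the remainder.
  leading term y^2: no divisor's leading term divides it; move 307/280y^2 to the remainder.
  leading term y: no divisor's leading term divides it; move 293/210y to the remainder.
  leading term 1: no divisor's leading term divides it; move 113/42 to the remainder.
  remainder 2/7y^3 + 307/280y^2 + 293/210y + 113/42 ≠ 0; add g_4 = 2/7y^3 + 307/280y^2 + 293/210y + 113/42 to the basis.

The other S-polynomials (S(f_1,g_3), S(f_1,g_4), S(f_2,g_4), S(g_3,g_4)) all reduce to 0 modulo the current basis, so we have a Gröbner basis.
Inter-reduce: drop elements whose leading term is divisible by another's, tail-reduce, and make monic.

G = {x - 2/7y^2 - 21/40y - 29/84, y^3 + 307/80y^2 + 293/60y + 113/12}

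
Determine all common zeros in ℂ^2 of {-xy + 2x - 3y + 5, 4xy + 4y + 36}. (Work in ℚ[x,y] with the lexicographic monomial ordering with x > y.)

{(-4, 3)}

Compute a lex Gröbner basis by Buchberger's algorithm.
f_1 = -xy + 2x - 3y + 5, LT = xy.
f_2 = 4xy + 4y + 36, LT = xy.

S(f_1,f_2): lcm = xy. S = -2x + 2y - 14.
  reduce S modulo (f_1, f_2):
  remainder -2x + 2y - 14 ≠ 0; add h_3 = -2x + 2y - 14 to the basis.

S(f_1,h_3): lcm = xy. S = -2x + y² - 4y - 5.
  reduce S modulo (f_1, f_2, h_3):
  remainder y² - 6y + 9 ≠ 0; add h_4 = y² - 6y + 9 to the basis.

The other S-polynomials (S(f_2,h_3), S(f_1,h_4), S(f_2,h_4), S(h_3,h_4)) all reduce to 0 modulo the current basis, so we have a Gröbner basis.
Inter-reduce: drop elements whose leading term is divisible by another's, tail-reduce, and make monic.
Reduced Gröbner basis: {x - y + 7, y² - 6y + 9}.

The lex basis is triangular: the last element involves only y. Solving y² - 6y + 9 = 0 gives y ∈ {3}; substituting each value into the earlier elements determines the remaining variables.
  y = 3: the earlier basis element becomes x + 4 = 0, giving x = -4 — point (-4, 3).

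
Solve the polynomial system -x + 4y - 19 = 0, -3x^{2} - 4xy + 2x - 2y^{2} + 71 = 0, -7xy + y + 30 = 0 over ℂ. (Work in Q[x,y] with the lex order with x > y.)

Compute a lex Gröbner basis by Buchberger's algorithm.
f_1 = -x + 4y - 19, LT = x.
f_2 = -3x^{2} - 4xy + 2x - 2y^{2} + 71, LT = x^{2}.
f_3 = -7xy + y + 30, LT = xy.

S(f_1,f_2): lcm = x^{2}. S = -\tfrac{16}{3}xy + \tfrac{59}{3}x - \tfrac{2}{3}y^{2} + \tfrac{71}{3}.
  leading term xy: subtract (\tfrac{16}{3}y)·f_1 from -\tfrac{16}{3}xy + \tfrac{59}{3}x - \tfrac{2}{3}y^{2} + \tfrac{71}{3} → \tfrac{59}{3}x - 22y^{2} + \tfrac{304}{3}y + \tfrac{71}{3}
  leading term x: subtract (-\tfrac{59}{3})·f_1 from \tfrac{59}{3}x - 22y^{2} + \tfrac{304}{3}y + \tfrac{71}{3} → -22y^{2} + 180y - 350
  leading term y^{2}: no divisor's leading term divides it; move -22y^{2} to the remainder.
  leading term y: no divisor's leading term divides it; move 180y to the remainder.
  leading term 1: no divisor's leading term divides it; move -350 to the remainder.
  remainder -22y^{2} + 180y - 350 ≠ 0; add h_4 = -22y^{2} + 180y - 350 to the basis.

S(f_1,f_3): lcm = xy. S = -4y^{2} + \tfrac{134}{7}y + \tfrac{30}{7}.
  leading term y^{2}: subtract (\tfrac{2}{11})·h_4 from -4y^{2} + \tfrac{134}{7}y + \tfrac{30}{7} → -\tfrac{1046}{77}y + \tfrac{5230}{77}
  leading term y: no divisor's leading term divides it; move -\tfrac{1046}{77}y to the remainder.
  leading term 1: no divisor's leading term divides it; move \tfrac{5230}{77} to the remainder.
  remainder -\tfrac{1046}{77}y + \tfrac{5230}{77} ≠ 0; add h_5 = -\tfrac{1046}{77}y + \tfrac{5230}{77} to the basis.

The other S-polynomials (S(f_2,f_3), S(f_1,h_4), S(f_2,h_4), S(f_3,h_4), S(f_1,h_5), S(f_2,h_5), S(f_3,h_5), S(h_4,h_5)) all reduce to 0 modulo the current basis, so we have a Gröbner basis.
Inter-reduce: drop elements whose leading term is divisible by another's, tail-reduce, and make monic.
Reduced Gröbner basis: {x - 1, y - 5}.

Elimination: the polynomial y - 5 lies in the elimination ideal for y, so y ∈ {5}. For each such y, the remaining basis elements (now univariate) give the rest of the solution.
  y = 5: the earlier basis element becomes x - 1 = 0, giving x = 1 — point (1, 5).
Check: every point annihilates each of the original generators.

{(1, 5)}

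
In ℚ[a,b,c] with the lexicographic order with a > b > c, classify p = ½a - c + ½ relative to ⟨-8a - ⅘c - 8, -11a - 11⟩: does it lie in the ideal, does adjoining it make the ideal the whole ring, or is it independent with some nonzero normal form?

First compute the reduced Gröbner basis of I by Buchberger's algorithm.
f_1 = -8a - ⅘c - 8, LT = a.
f_2 = -11a - 11, LT = a.

S(f_1,f_2): lcm = a. S = 1/10c.
  leading term c: no divisor's leading term divides it; move 1/10c to the remainder.
  remainder 1/10c ≠ 0; add h_3 = 1/10c to the basis.

S(f_1,h_3): leading monomials are coprime, so the S-polynomial reduces to 0 (Buchberger's first criterion).
S(f_2,h_3): leading monomials are coprime, so the S-polynomial reduces to 0 (Buchberger's first criterion).
Every S-polynomial of the final basis reduces to 0, so we have a Gröbner basis.
Inter-reduce: drop elements whose leading term is divisible by another's, tail-reduce, and make monic.
Reduced Gröbner basis: {a + 1, c}.
Label its elements g_1 = a + 1, g_2 = c.

Reduce p = ½a - c + ½ modulo G:
  leading term a: subtract (½)·g_1 from ½a - c + ½ → -c
  leading term c: subtract (-1)·g_2 from -c → 0
  normal form = 0.
Since the normal form is 0, p ∈ I.

½a - c + ½ lies in I (it reduces to 0).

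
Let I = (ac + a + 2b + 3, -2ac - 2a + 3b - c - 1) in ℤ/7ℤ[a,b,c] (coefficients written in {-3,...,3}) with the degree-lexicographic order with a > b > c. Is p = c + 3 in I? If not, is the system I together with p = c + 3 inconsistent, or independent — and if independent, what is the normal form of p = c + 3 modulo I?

Adjoining c + 3 makes the ideal the whole ring: the system is inconsistent.

First compute the reduced Gröbner basis of I by Buchberger's algorithm.
f_1 = ac + a + 2b + 3, LT = ac.
f_2 = -2ac - 2a + 3b - c - 1, LT = ac.

S(f_1,f_2): lcm = ac. S = 3c - 1.
  leading term c: no divisor's leading term divides it; move 3c to the remainder.
  leading term 1: no divisor's leading term divides it; move -1 to the remainder.
  remainder 3c - 1 ≠ 0; add h_3 = 3c - 1 to the basis.

S(f_1,h_3): lcm = ac. S = -a + 2b + 3.
  leading term a: no divisor's leading term divides it; move -a to the remainder.
  leading term b: no divisor's leading term divides it; move 2b to the remainder.
  leading term 1: no divisor's leading term divides it; move 3 to the remainder.
  remainder -a + 2b + 3 ≠ 0; add h_4 = -a + 2b + 3 to the basis.

The other S-polynomials (S(f_2,h_3), S(f_1,h_4), S(f_2,h_4), S(h_3,h_4)) all reduce to 0 modulo the current basis, so we have a Gröbner basis.
Inter-reduce: drop elements whose leading term is divisible by another's, tail-reduce, and make monic.
Reduced Gröbner basis: {a - 2b - 3, c + 2}.
Label its elements g_1 = a - 2b - 3, g_2 = c + 2.

Reduce p = c + 3 modulo G:
  leading term c: subtract (1)·g_2 from c + 3 → 1
  leading term 1: no divisor's leading term divides it; move 1 to the remainder.
  normal form = 1.
The normal form is nonzero, so p ∉ I. Since p minus its normal form lies in I, I + (p) = I + (r) where r = 1; decide whether this ideal is the whole ring.
Here r = 1 is a nonzero constant, hence a unit: 1 ∈ I + (p), the Gröbner basis of I + (p) is {1}, and the enlarged system has no common solution — adjoining p is inconsistent.

The remainder on division by a Gröbner basis is unique — it is the normal form.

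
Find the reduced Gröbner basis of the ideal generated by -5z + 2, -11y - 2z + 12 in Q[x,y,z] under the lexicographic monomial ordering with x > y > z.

G = {y - 56/55, z - 2/5}

f_1 = -5z + 2, LT = z.
f_2 = -11y - 2z + 12, LT = y.

S(f_1,f_2): leading monomials are coprime, so the S-polynomial reduces to 0 (Buchberger's first criterion).
Every S-polynomial of the final basis reduces to 0, so we have a Gröbner basis.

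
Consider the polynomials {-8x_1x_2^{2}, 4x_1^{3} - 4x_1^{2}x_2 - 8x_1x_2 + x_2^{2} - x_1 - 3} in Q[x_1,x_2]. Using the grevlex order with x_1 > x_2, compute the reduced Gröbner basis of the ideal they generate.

G = {x_2^{4} - 3x_2^{2}, x_1^{3} - x_1^{2}x_2 - 2x_1x_2 + \tfrac{1}{4}x_2^{2} - \tfrac{1}{4}x_1 - \tfrac{3}{4}, x_1x_2^{2}}

f_1 = -8x_1x_2^{2}, LT = x_1x_2^{2}.
f_2 = 4x_1^{3} - 4x_1^{2}x_2 - 8x_1x_2 + x_2^{2} - x_1 - 3, LT = x_1^{3}.

S(f_1,f_2): lcm = x_1^{3}x_2^{2}. S = x_1^{2}x_2^{3} + 2x_1x_2^{3} - \tfrac{1}{4}x_2^{4} + \tfrac{1}{4}x_1x_2^{2} + \tfrac{3}{4}x_2^{2}.
  leading term x_1^{2}x_2^{3}: subtract (-\tfrac{1}{8}x_1x_2)·f_1 from x_1^{2}x_2^{3} + 2x_1x_2^{3} - \tfrac{1}{4}x_2^{4} + \tfrac{1}{4}x_1x_2^{2} + \tfrac{3}{4}x_2^{2} → 2x_1x_2^{3} - \tfrac{1}{4}x_2^{4} + \tfrac{1}{4}x_1x_2^{2} + \tfrac{3}{4}x_2^{2}
  leading term x_1x_2^{3}: subtract (-\tfrac{1}{4}x_2)·f_1 from 2x_1x_2^{3} - \tfrac{1}{4}x_2^{4} + \tfrac{1}{4}x_1x_2^{2} + \tfrac{3}{4}x_2^{2} → -\tfrac{1}{4}x_2^{4} + \tfrac{1}{4}x_1x_2^{2} + \tfrac{3}{4}x_2^{2}
  leading term x_2^{4}: no divisor's leading term divides it; move -\tfrac{1}{4}x_2^{4} to the remainder.
  leading term x_1x_2^{2}: subtract (-\tfrac{1}{32})·f_1 from \tfrac{1}{4}x_1x_2^{2} + \tfrac{3}{4}x_2^{2} → \tfrac{3}{4}x_2^{2}
  leading term x_2^{2}: no divisor's leading term divides it; move \tfrac{3}{4}x_2^{2} to the remainder.
  remainder -\tfrac{1}{4}x_2^{4} + \tfrac{3}{4}x_2^{2} ≠ 0; add g_3 = -\tfrac{1}{4}x_2^{4} + \tfrac{3}{4}x_2^{2} to the basis.

S(f_1,g_3): lcm = x_1x_2^{4}. S = 3x_1x_2^{2}.
  leading term x_1x_2^{2}: subtract (-\tfrac{3}{8})·f_1 from 3x_1x_2^{2} → 0
  remainder 0.

S(f_2,g_3): leading monomials are coprime, so the S-polynomial reduces to 0 (Buchberger's first criterion).
Every S-polynomial of the final basis reduces to 0, so we have a Gröbner basis.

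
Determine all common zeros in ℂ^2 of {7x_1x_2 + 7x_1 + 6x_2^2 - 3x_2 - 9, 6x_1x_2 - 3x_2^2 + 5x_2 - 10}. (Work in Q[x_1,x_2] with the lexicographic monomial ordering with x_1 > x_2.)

{(-3, -1), (82/133 + sqrt(8039)*I/133, 89/114 - sqrt(8039)*I/114), (82/133 - sqrt(8039)*I/133, 89/114 + sqrt(8039)*I/114)}

Compute a lex Gröbner basis by Buchberger's algorithm.
f_1 = 7x_1x_2 + 7x_1 + 6x_2^2 - 3x_2 - 9, LT = x_1x_2.
f_2 = 6x_1x_2 - 3x_2^2 + 5x_2 - 10, LT = x_1x_2.

S(f_1,f_2): lcm = x_1x_2. S = x_1 + 19/14x_2^2 - 53/42x_2 + 8/21.
  leading term x_1: no divisor's leading term divides it; move x_1 to the remainder.
  leading term x_2^2: no divisor's leading term divides it; move 19/14x_2^2 to the remainder.
  leading term x_2: no divisor's leading term divides it; move -53/42x_2 to the remainder.
  leading term 1: no divisor's leading term divides it; move 8/21 to the remainder.
  remainder x_1 + 19/14x_2^2 - 53/42x_2 + 8/21 ≠ 0; add h_3 = x_1 + 19/14x_2^2 - 53/42x_2 + 8/21 to the basis.

S(f_1,h_3): lcm = x_1x_2. S = x_1 - 19/14x_2^3 + 89/42x_2^2 - 17/21x_2 - 9/7.
  leading term x_1: subtract (1)·h_3 from x_1 - 19/14x_2^3 + 89/42x_2^2 - 17/21x_2 - 9/7 → -19/14x_2^3 + 16/21x_2^2 + 19/42x_2 - 5/3
  leading term x_2^3: no divisor's leading term divides it; move -19/14x_2^3 to the remainder.
  leading term x_2^2: no divisor's leading term divides it; move 16/21x_2^2 to the remainder.
  leading term x_2: no divisor's leading term divides it; move 19/42x_2 to the remainder.
  leading term 1: no divisor's leading term divides it; move -5/3 to the remainder.
  remainder -19/14x_2^3 + 16/21x_2^2 + 19/42x_2 - 5/3 ≠ 0; add h_4 = -19/14x_2^3 + 16/21x_2^2 + 19/42x_2 - 5/3 to the basis.

The other S-polynomials (S(f_2,h_3), S(f_1,h_4), S(f_2,h_4), S(h_3,h_4)) all reduce to 0 modulo the current basis, so we have a Gröbner basis.
Inter-reduce: drop elements whose leading term is divisible by another's, tail-reduce, and make monic.
Reduced Gröbner basis: {x_1 + 19/14x_2^2 - 53/42x_2 + 8/21, x_2^3 - 32/57x_2^2 - 1/3x_2 + 70/57}.

The lex basis is triangular: the last element involves only x_2. Solving x_2^3 - 32/57x_2^2 - 1/3x_2 + 70/57 = 0 gives x_2 ∈ {-1, 89/114 - sqrt(8039)*I/114, 89/114 + sqrt(8039)*I/114}; substituting each value into the earlier elements determines the remaining variables.
  x_2 = -1: the earlier basis element becomes x_1 + 3 = 0, giving x_1 = -3 — point (-3, -1).
  x_2 = 89/114 - sqrt(8039)*I/114: the earlier basis element becomes x_1 - 82/133 - sqrt(8039)*I/133 = 0, giving x_1 = 82/133 + sqrt(8039)*I/133 — point (82/133 + sqrt(8039)*I/133, 89/114 - sqrt(8039)*I/114).
  x_2 = 89/114 + sqrt(8039)*I/114: the earlier basis element becomes x_1 - 82/133 + sqrt(8039)*I/133 = 0, giving x_1 = 82/133 - sqrt(8039)*I/133 — point (82/133 - sqrt(8039)*I/133, 89/114 + sqrt(8039)*I/114).
Each listed point satisfies every original equation (direct substitution).
A lex Gröbner basis triangularizes the system, enabling back-substitution.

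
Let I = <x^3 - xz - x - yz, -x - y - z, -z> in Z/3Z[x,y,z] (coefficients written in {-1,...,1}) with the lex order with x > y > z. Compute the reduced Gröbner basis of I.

G = {x + y, y^3 - y, z}

The reduced Gröbner basis is the canonical form of the ideal for this ordering.

f_1 = x^3 - xz - x - yz, LT = x^3.
f_2 = -x - y - z, LT = x.
f_3 = -z, LT = z.

S(f_1,f_2): lcm = x^3. S = -x^2y - x^2z - xz - x - yz.
  reduce S modulo (f_1, f_2, f_3):
  remainder -y^3 + y ≠ 0; add g_4 = -y^3 + y to the basis.

The other S-polynomials (S(f_1,f_3), S(f_2,f_3), S(f_1,g_4), S(f_2,g_4), S(f_3,g_4)) all reduce to 0 modulo the current basis, so we have a Gröbner basis.
Inter-reduce: drop elements whose leading term is divisible by another's, tail-reduce, and make monic.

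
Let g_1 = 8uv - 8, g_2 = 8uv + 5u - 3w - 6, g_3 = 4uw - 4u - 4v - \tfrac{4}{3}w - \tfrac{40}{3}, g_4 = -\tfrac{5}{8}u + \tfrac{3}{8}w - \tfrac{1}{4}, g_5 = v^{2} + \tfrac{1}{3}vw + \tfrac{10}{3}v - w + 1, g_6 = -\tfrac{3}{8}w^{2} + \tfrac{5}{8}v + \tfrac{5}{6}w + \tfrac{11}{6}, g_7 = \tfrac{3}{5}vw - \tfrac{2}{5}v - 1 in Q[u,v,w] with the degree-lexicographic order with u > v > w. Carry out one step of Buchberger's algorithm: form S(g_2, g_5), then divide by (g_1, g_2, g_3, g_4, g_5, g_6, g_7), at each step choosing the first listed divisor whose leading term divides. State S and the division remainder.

S(g_2, g_5) = -\tfrac{1}{3}uvw - \tfrac{65}{24}uv + uw - \tfrac{3}{8}vw - u - \tfrac{3}{4}v; remainder on division = 0.

lcm(LM(g_2), LM(g_5)) = uv^{2}.
S = (lcm/LT(g_2))·g_2 − (lcm/LT(g_5))·g_5 = -\tfrac{1}{3}uvw - \tfrac{65}{24}uv + uw - \tfrac{3}{8}vw - u - \tfrac{3}{4}v.
Reduce S modulo (g_1, g_2, g_3, g_4, g_5, g_6, g_7) in that order:
  leading term uvw: subtract (-\tfrac{1}{24}w)·g_1 from -\tfrac{1}{3}uvw - \tfrac{65}{24}uv + uw - \tfrac{3}{8}vw - u - \tfrac{3}{4}v → -\tfrac{65}{24}uv + uw - \tfrac{3}{8}vw - u - \tfrac{3}{4}v - \tfrac{1}{3}w
  leading term uv: subtract (-\tfrac{65}{192})·g_1 from -\tfrac{65}{24}uv + uw - \tfrac{3}{8}vw - u - \tfrac{3}{4}v - \tfrac{1}{3}w → uw - \tfrac{3}{8}vw - u - \tfrac{3}{4}v - \tfrac{1}{3}w - \tfrac{65}{24}
  leading term uw: subtract (\tfrac{1}{4})·g_3 from uw - \tfrac{3}{8}vw - u - \tfrac{3}{4}v - \tfrac{1}{3}w - \tfrac{65}{24} → -\tfrac{3}{8}vw + \tfrac{1}{4}v + \tfrac{5}{8}
  leading term vw: subtract (-\tfrac{5}{8})·g_7 from -\tfrac{3}{8}vw + \tfrac{1}{4}v + \tfrac{5}{8} → 0
The remainder is 0, so this S-polynomial contributes no new basis element.
An S-polynomial is built so that the two leading terms cancel; whether anything survives reduction is exactly the Gröbner-basis criterion.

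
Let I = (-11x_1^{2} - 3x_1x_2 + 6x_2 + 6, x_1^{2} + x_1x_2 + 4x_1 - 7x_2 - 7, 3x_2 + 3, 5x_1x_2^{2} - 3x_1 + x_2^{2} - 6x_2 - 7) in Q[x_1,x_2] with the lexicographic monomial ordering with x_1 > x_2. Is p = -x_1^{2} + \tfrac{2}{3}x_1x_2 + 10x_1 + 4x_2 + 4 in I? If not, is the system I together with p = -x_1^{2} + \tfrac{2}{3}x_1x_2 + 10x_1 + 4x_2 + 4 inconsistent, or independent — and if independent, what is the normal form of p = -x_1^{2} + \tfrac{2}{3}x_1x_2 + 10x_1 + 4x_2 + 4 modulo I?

First compute the reduced Gröbner basis of I by Buchberger's algorithm.
f_1 = -11x_1^{2} - 3x_1x_2 + 6x_2 + 6, LT = x_1^{2}.
f_2 = x_1^{2} + x_1x_2 + 4x_1 - 7x_2 - 7, LT = x_1^{2}.
f_3 = 3x_2 + 3, LT = x_2.
f_4 = 5x_1x_2^{2} - 3x_1 + x_2^{2} - 6x_2 - 7, LT = x_1x_2^{2}.

S(f_1,f_2): lcm = x_1^{2}. S = -\tfrac{8}{11}x_1x_2 - 4x_1 + \tfrac{71}{11}x_2 + \tfrac{71}{11}.
  reduce S modulo (f_1, f_2, f_3, f_4):
  remainder -\tfrac{36}{11}x_1 ≠ 0; add h_5 = -\tfrac{36}{11}x_1 to the basis.

The other S-polynomials (S(f_1,f_3), S(f_1,f_4), S(f_2,f_3), S(f_2,f_4), S(f_3,f_4), S(f_1,h_5), S(f_2,h_5), S(f_3,h_5), S(f_4,h_5)) all reduce to 0 modulo the current basis, so we have a Gröbner basis.
Inter-reduce: drop elements whose leading term is divisible by another's, tail-reduce, and make monic.
Reduced Gröbner basis: {x_1, x_2 + 1}.
Label its elements g_1 = x_1, g_2 = x_2 + 1.

Reduce p = -x_1^{2} + \tfrac{2}{3}x_1x_2 + 10x_1 + 4x_2 + 4 modulo G:
  leading term x_1^{2}: subtract (-x_1)·g_1 from -x_1^{2} + \tfrac{2}{3}x_1x_2 + 10x_1 + 4x_2 + 4 → \tfrac{2}{3}x_1x_2 + 10x_1 + 4x_2 + 4
  leading term x_1x_2: subtract (\tfrac{2}{3}x_2)·g_1 from \tfrac{2}{3}x_1x_2 + 10x_1 + 4x_2 + 4 → 10x_1 + 4x_2 + 4
  leading term x_1: subtract (10)·g_1 from 10x_1 + 4x_2 + 4 → 4x_2 + 4
  leading term x_2: subtract (4)·g_2 from 4x_2 + 4 → 0
  normal form = 0.
Since the normal form is 0, p ∈ I.

-x_1^{2} + \tfrac{2}{3}x_1x_2 + 10x_1 + 4x_2 + 4 lies in I (it reduces to 0).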